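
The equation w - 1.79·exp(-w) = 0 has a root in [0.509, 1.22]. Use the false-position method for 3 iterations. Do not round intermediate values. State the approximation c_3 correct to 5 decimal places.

f(0.509000) = -0.566963, f(1.220000) = 0.691538
step 1: c = 0.829310, f(c) = 0.048243 > 0 → new bracket [0.509000, 0.829310]
step 2: c = 0.804192, f(c) = 0.003258 > 0 → new bracket [0.509000, 0.804192]
step 3: c = 0.802506, f(c) = 0.000219 > 0 → new bracket [0.509000, 0.802506]

0.80251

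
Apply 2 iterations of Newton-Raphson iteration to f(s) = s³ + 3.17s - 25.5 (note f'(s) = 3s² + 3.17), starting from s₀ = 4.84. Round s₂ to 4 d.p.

Newton update: s ← s − f(s)/f'(s).
s_0 = 4.840000: f = 103.222704, f' = 73.446800 → s_1 = 4.840000 - (103.222704)/(73.446800) = 3.434592
s_1 = 3.434592: f = 25.903563, f' = 38.559271 → s_2 = 3.434592 - (25.903563)/(38.559271) = 2.762807

2.7628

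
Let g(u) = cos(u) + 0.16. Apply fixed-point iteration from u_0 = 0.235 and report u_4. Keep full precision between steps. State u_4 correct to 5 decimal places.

0.70530

u_1 = g(0.235000) = 1.132514
u_2 = g(1.132514) = 0.584384
u_3 = g(0.584384) = 0.994052
u_4 = g(0.994052) = 0.705298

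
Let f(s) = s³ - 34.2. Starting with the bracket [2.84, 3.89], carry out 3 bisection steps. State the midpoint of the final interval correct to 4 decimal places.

3.2994

f(2.840000) = -11.293696, f(3.890000) = 24.663869 (opposite signs)
step 1: m = 3.365000, f(m) = 3.902652 > 0 → root in [2.840000, 3.365000]
step 2: m = 3.102500, f(m) = -4.336867 < 0 → root in [3.102500, 3.365000]
step 3: m = 3.233750, f(m) = -0.384227 < 0 → root in [3.233750, 3.365000]
Midpoint of [3.233750, 3.365000] = 3.299375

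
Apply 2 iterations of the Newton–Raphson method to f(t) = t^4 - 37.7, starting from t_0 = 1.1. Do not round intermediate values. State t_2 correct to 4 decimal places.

5.9487

f'(t) = 4t^3
t_0 = 1.100000: f = -36.235900, f' = 5.324000 → t_1 = 1.100000 - (-36.235900)/(5.324000) = 7.906142
t_1 = 7.906142: f = 3869.435213, f' = 1976.759443 → t_2 = 7.906142 - (3869.435213)/(1976.759443) = 5.948678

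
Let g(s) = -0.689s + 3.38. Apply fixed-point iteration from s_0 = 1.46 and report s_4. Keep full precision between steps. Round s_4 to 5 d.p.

s_1 = g(1.460000) = 2.374060
s_2 = g(2.374060) = 1.744273
s_3 = g(1.744273) = 2.178196
s_4 = g(2.178196) = 1.879223

1.87922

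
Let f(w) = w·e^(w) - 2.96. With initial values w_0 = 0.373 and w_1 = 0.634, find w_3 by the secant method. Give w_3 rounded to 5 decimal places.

f(w_0) = -2.418373, f(w_1) = -1.764824
w_2 = 0.634000 - (-1.764824)·(0.634000 - 0.373000)/(-1.764824 - (-2.418373)) = 1.338797; f(w_2) = 2.146774
w_3 = 1.338797 - (2.146774)·(1.338797 - 0.634000)/(2.146774 - (-1.764824)) = 0.951988; f(w_3) = -0.493536

0.95199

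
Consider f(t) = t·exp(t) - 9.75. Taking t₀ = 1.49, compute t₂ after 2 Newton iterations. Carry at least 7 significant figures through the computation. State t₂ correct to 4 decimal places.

Newton update: t ← t − f(t)/f'(t).
f'(t) = (t + 1)·exp(t)
t_0 = 1.490000: f = -3.138728, f' = 11.048368 → t_1 = 1.490000 - (-3.138728)/(11.048368) = 1.774090
t_1 = 1.774090: f = 0.708104, f' = 16.353017 → t_2 = 1.774090 - (0.708104)/(16.353017) = 1.730789

1.7308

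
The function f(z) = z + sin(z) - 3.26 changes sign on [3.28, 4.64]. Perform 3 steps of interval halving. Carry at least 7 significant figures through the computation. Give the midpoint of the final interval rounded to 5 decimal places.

4.04500

f(3.280000) = -0.117966, f(4.640000) = 0.382619 (opposite signs)
step 1: m = 3.960000, f(m) = -0.030058 < 0 → root in [3.960000, 4.640000]
step 2: m = 4.300000, f(m) = 0.123834 > 0 → root in [3.960000, 4.300000]
step 3: m = 4.130000, f(m) = 0.034849 > 0 → root in [3.960000, 4.130000]
Midpoint of [3.960000, 4.130000] = 4.045000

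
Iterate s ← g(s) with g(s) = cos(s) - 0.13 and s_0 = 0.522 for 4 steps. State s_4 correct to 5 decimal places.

s_1 = g(0.522000) = 0.736824
s_2 = g(0.736824) = 0.610607
s_3 = g(0.610607) = 0.689300
s_4 = g(0.689300) = 0.641691

0.64169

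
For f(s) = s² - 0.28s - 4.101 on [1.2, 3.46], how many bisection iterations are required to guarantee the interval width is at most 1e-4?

15

Initial width b − a = 3.46 − 1.2 = 2.260000.
After n steps the width is (b−a)/2^n; need (b−a)/2^n ≤ 1e-4.
So n ≥ log₂(2.260000/1e-4) = log₂(22600.0000) ≈ 14.4640.
Hence n = 15.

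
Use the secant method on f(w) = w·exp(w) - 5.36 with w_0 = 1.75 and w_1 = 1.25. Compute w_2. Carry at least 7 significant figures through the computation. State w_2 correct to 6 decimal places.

Secant update: w_(k+1) = w_k − f(w_k)·(w_k − w_(k-1))/(f(w_k) − f(w_(k-1))).
f(w_0) = 4.710555, f(w_1) = -0.997071
w_2 = 1.250000 - (-0.997071)·(1.250000 - 1.750000)/(-0.997071 - (4.710555)) = 1.337346; f(w_2) = -0.266159

1.337346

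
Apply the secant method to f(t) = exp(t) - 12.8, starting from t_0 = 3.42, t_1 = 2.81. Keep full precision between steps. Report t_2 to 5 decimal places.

f(t_0) = 17.769415, f(t_1) = 3.809918
t_2 = 2.810000 - (3.809918)·(2.810000 - 3.420000)/(3.809918 - (17.769415)) = 2.643515; f(t_2) = 1.262543

2.64351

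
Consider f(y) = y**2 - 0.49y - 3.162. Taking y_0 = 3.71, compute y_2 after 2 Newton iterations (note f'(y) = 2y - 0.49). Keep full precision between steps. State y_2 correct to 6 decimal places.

y_0 = 3.710000: f = 8.784200, f' = 6.930000 → y_1 = 3.710000 - (8.784200)/(6.930000) = 2.442439
y_1 = 2.442439: f = 1.606712, f' = 4.394877 → y_2 = 2.442439 - (1.606712)/(4.394877) = 2.076851

2.076851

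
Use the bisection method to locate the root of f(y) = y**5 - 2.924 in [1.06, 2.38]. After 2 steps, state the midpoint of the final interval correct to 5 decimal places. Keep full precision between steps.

f(1.060000) = -1.585774, f(2.380000) = 73.439317 (opposite signs)
step 1: m = 1.720000, f(m) = 12.129665 > 0 → root in [1.060000, 1.720000]
step 2: m = 1.390000, f(m) = 2.264884 > 0 → root in [1.060000, 1.390000]
Midpoint of [1.060000, 1.390000] = 1.225000

1.22500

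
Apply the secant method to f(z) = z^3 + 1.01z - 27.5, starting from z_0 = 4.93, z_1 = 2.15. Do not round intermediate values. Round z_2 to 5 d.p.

2.52966

f(z_0) = 97.302457, f(z_1) = -15.390125
z_2 = 2.150000 - (-15.390125)·(2.150000 - 4.930000)/(-15.390125 - (97.302457)) = 2.529657; f(z_2) = -8.757351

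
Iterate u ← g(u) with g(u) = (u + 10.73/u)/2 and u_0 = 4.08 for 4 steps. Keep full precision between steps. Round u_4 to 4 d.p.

3.2757

u_1 = g(4.080000) = 3.354951
u_2 = g(3.354951) = 3.276605
u_3 = g(3.276605) = 3.275668
u_4 = g(3.275668) = 3.275668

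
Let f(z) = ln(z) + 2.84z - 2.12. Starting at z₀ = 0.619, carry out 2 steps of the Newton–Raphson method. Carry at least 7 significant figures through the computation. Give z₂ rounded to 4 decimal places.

0.8174

Newton update: z ← z − f(z)/f'(z).
f'(z) = 1/z + 2.84
z_0 = 0.619000: f = -0.841690, f' = 4.455509 → z_1 = 0.619000 - (-0.841690)/(4.455509) = 0.807910
z_1 = 0.807910: f = -0.038840, f' = 4.077762 → z_2 = 0.807910 - (-0.038840)/(4.077762) = 0.817435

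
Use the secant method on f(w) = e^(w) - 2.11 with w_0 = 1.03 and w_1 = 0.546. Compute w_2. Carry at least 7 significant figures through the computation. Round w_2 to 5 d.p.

0.71878

f(w_0) = 0.691066, f(w_1) = -0.383666
w_2 = 0.546000 - (-0.383666)·(0.546000 - 1.030000)/(-0.383666 - (0.691066)) = 0.718782; f(w_2) = -0.058067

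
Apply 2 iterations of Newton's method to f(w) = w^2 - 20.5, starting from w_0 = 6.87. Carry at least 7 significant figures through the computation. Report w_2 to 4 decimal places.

f'(w) = 2w
w_0 = 6.870000: f = 26.696900, f' = 13.740000 → w_1 = 6.870000 - (26.696900)/(13.740000) = 4.926994
w_1 = 4.926994: f = 3.775272, f' = 9.853988 → w_2 = 4.926994 - (3.775272)/(9.853988) = 4.543873

4.5439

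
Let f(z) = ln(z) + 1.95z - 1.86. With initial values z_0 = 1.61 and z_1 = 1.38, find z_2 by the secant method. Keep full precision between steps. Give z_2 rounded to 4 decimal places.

f(z_0) = 1.755734, f(z_1) = 1.153083
z_2 = 1.380000 - (1.153083)·(1.380000 - 1.610000)/(1.153083 - (1.755734)) = 0.939929; f(z_2) = -0.089090

0.9399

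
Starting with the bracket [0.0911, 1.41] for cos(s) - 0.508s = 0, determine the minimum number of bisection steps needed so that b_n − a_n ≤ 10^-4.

Initial width b − a = 1.41 − 0.0911 = 1.318900.
After n steps the width is (b−a)/2^n; need (b−a)/2^n ≤ 10^-4.
So n ≥ log₂(1.318900/10^-4) = log₂(13189.0000) ≈ 13.6870.
Hence n = 14.

14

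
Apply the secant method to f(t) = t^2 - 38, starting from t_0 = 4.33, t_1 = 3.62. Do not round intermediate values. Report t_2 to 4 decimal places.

Secant update: t_(k+1) = t_k − f(t_k)·(t_k − t_(k-1))/(f(t_k) − f(t_(k-1))).
f(t_0) = -19.251100, f(t_1) = -24.895600
t_2 = 3.620000 - (-24.895600)·(3.620000 - 4.330000)/(-24.895600 - (-19.251100)) = 6.751522; f(t_2) = 7.583049

6.7515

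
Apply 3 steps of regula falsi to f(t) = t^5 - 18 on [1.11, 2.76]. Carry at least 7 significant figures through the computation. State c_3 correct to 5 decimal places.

f(1.110000) = -16.314942, f(2.760000) = 142.156810
step 1: c = 1.279870, f(c) = -14.565766 < 0 → new bracket [1.279870, 2.760000]
step 2: c = 1.417433, f(c) = -12.278457 < 0 → new bracket [1.417433, 2.760000]
step 3: c = 1.524175, f(c) = -9.774281 < 0 → new bracket [1.524175, 2.760000]

1.52417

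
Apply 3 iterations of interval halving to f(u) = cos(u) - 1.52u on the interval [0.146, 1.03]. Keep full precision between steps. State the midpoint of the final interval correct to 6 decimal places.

0.532750

f(0.146000) = 0.767441, f(1.030000) = -1.050781 (opposite signs)
step 1: m = 0.588000, f(m) = -0.061708 < 0 → root in [0.146000, 0.588000]
step 2: m = 0.367000, f(m) = 0.375568 > 0 → root in [0.367000, 0.588000]
step 3: m = 0.477500, f(m) = 0.162347 > 0 → root in [0.477500, 0.588000]
Midpoint of [0.477500, 0.588000] = 0.532750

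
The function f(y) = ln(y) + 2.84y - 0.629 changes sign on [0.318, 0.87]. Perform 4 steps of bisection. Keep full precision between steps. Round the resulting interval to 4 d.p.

[0.4560, 0.4905]

f(0.318000) = -0.871584, f(0.870000) = 1.702538 (opposite signs)
step 1: m = 0.594000, f(m) = 0.537084 > 0 → root in [0.318000, 0.594000]
step 2: m = 0.456000, f(m) = -0.119222 < 0 → root in [0.456000, 0.594000]
step 3: m = 0.525000, f(m) = 0.217643 > 0 → root in [0.456000, 0.525000]
step 4: m = 0.490500, f(m) = 0.051690 > 0 → root in [0.456000, 0.490500]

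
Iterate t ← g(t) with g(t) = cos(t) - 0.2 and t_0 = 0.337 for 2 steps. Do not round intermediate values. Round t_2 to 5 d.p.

t_1 = g(0.337000) = 0.743751
t_2 = g(0.743751) = 0.535934

0.53593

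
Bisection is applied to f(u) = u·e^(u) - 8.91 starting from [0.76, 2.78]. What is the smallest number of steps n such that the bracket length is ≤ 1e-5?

18

Initial width b − a = 2.78 − 0.76 = 2.020000.
After n steps the width is (b−a)/2^n; need (b−a)/2^n ≤ 1e-5.
So n ≥ log₂(2.020000/1e-5) = log₂(202000.0000) ≈ 17.6240.
Hence n = 18.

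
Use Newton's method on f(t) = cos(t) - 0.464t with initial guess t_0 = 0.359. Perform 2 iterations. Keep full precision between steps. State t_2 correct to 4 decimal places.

1.0650

Newton update: t ← t − f(t)/f'(t).
f'(t) = -sin(t) - 0.464
t_0 = 0.359000: f = 0.769673, f' = -0.815338 → t_1 = 0.359000 - (0.769673)/(-0.815338) = 1.302992
t_1 = 1.302992: f = -0.339973, f' = -1.428354 → t_2 = 1.302992 - (-0.339973)/(-1.428354) = 1.064974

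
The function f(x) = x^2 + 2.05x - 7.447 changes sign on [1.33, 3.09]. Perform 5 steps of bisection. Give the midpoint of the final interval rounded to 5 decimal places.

f(1.330000) = -2.951600, f(3.090000) = 8.435600 (opposite signs)
step 1: m = 2.210000, f(m) = 1.967600 > 0 → root in [1.330000, 2.210000]
step 2: m = 1.770000, f(m) = -0.685600 < 0 → root in [1.770000, 2.210000]
step 3: m = 1.990000, f(m) = 0.592600 > 0 → root in [1.770000, 1.990000]
step 4: m = 1.880000, f(m) = -0.058600 < 0 → root in [1.880000, 1.990000]
step 5: m = 1.935000, f(m) = 0.263975 > 0 → root in [1.880000, 1.935000]
Midpoint of [1.880000, 1.935000] = 1.907500

1.90750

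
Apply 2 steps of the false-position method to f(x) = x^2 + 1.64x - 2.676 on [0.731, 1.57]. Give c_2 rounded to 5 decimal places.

1.00455

False-position update: c = (a·f(b) − b·f(a))/(f(b) − f(a)); replace the endpoint whose sign matches f(c).
f(0.731000) = -0.942799, f(1.570000) = 2.363700
step 1: c = 0.970228, f(c) = -0.143482 < 0 → new bracket [0.970228, 1.570000]
step 2: c = 1.004552, f(c) = -0.019408 < 0 → new bracket [1.004552, 1.570000]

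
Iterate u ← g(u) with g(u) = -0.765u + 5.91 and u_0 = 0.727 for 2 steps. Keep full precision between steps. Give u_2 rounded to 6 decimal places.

u_1 = g(0.727000) = 5.353845
u_2 = g(5.353845) = 1.814309

1.814309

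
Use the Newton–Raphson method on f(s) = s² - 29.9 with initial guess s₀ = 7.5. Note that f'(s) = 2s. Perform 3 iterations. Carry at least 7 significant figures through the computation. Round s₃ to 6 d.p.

5.468093

Newton update: s ← s − f(s)/f'(s).
s_0 = 7.500000: f = 26.350000, f' = 15.000000 → s_1 = 7.500000 - (26.350000)/(15.000000) = 5.743333
s_1 = 5.743333: f = 3.085878, f' = 11.486667 → s_2 = 5.743333 - (3.085878)/(11.486667) = 5.474685
s_2 = 5.474685: f = 0.072172, f' = 10.949369 → s_3 = 5.474685 - (0.072172)/(10.949369) = 5.468093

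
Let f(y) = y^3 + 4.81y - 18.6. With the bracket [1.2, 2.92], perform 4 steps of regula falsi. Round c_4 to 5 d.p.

2.05263

f(1.200000) = -11.100000, f(2.920000) = 20.342288
step 1: c = 1.807208, f(c) = -4.004991 < 0 → new bracket [1.807208, 2.920000]
step 2: c = 1.990256, f(c) = -1.143231 < 0 → new bracket [1.990256, 2.920000]
step 3: c = 2.039727, f(c) = -0.302658 < 0 → new bracket [2.039727, 2.920000]
step 4: c = 2.052632, f(c) = -0.078492 < 0 → new bracket [2.052632, 2.920000]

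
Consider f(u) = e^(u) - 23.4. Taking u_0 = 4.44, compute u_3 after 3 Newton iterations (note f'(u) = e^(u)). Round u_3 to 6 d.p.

u_0 = 4.440000: f = 61.374942, f' = 84.774942 → u_1 = 4.440000 - (61.374942)/(84.774942) = 3.716025
u_1 = 3.716025: f = 17.700692, f' = 41.100692 → u_2 = 3.716025 - (17.700692)/(41.100692) = 3.285358
u_2 = 3.285358: f = 3.318560, f' = 26.718560 → u_3 = 3.285358 - (3.318560)/(26.718560) = 3.161154

3.161154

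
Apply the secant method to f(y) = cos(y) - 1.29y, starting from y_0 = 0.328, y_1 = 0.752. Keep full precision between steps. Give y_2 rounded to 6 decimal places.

f(y_0) = 0.523569, f(y_1) = -0.239756
y_2 = 0.752000 - (-0.239756)·(0.752000 - 0.328000)/(-0.239756 - (0.523569)) = 0.618824; f(y_2) = 0.016278

0.618824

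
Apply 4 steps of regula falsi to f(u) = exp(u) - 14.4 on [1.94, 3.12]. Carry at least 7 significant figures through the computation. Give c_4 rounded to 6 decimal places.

f(1.940000) = -7.441249, f(3.120000) = 8.246380
step 1: c = 2.499720, f(c) = -2.220921 < 0 → new bracket [2.499720, 3.120000]
step 2: c = 2.631329, f(c) = -0.507781 < 0 → new bracket [2.631329, 3.120000]
step 3: c = 2.659674, f(c) = -0.108370 < 0 → new bracket [2.659674, 3.120000]
step 4: c = 2.665645, f(c) = -0.022781 < 0 → new bracket [2.665645, 3.120000]

2.665645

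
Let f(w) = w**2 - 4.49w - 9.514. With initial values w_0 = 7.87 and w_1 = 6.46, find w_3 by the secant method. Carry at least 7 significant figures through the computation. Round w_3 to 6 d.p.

6.063606

Secant update: w_(k+1) = w_k − f(w_k)·(w_k − w_(k-1))/(f(w_k) − f(w_(k-1))).
f(w_0) = 17.086600, f(w_1) = 3.212200
w_2 = 6.460000 - (3.212200)·(6.460000 - 7.870000)/(3.212200 - (17.086600)) = 6.133557; f(w_2) = 0.566850
w_3 = 6.133557 - (0.566850)·(6.133557 - 6.460000)/(0.566850 - (3.212200)) = 6.063606; f(w_3) = 0.027728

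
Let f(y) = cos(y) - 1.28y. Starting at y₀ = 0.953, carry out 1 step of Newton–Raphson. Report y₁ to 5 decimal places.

0.64725

f'(y) = -sin(y) - 1.28
y_0 = 0.953000: f = -0.640600, f' = -2.095157 → y_1 = 0.953000 - (-0.640600)/(-2.095157) = 0.647247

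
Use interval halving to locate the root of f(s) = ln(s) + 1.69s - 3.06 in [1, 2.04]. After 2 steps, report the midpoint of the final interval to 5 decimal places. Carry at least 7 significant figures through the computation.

1.65000

f(1.000000) = -1.370000, f(2.040000) = 1.100550 (opposite signs)
step 1: m = 1.520000, f(m) = -0.072490 < 0 → root in [1.520000, 2.040000]
step 2: m = 1.780000, f(m) = 0.524813 > 0 → root in [1.520000, 1.780000]
Midpoint of [1.520000, 1.780000] = 1.650000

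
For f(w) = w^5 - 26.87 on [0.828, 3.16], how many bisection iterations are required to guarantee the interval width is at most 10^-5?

Initial width b − a = 3.16 − 0.828 = 2.332000.
After n steps the width is (b−a)/2^n; need (b−a)/2^n ≤ 10^-5.
So n ≥ log₂(2.332000/10^-5) = log₂(233200.0000) ≈ 17.8312.
Hence n = 18.

18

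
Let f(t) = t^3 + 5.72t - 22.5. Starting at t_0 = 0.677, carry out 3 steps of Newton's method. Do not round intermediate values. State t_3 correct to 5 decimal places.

f'(t) = 3t^2 + 5.72
t_0 = 0.677000: f = -18.317271, f' = 7.094987 → t_1 = 0.677000 - (-18.317271)/(7.094987) = 3.258720
t_1 = 3.258720: f = 30.745068, f' = 37.577772 → t_2 = 3.258720 - (30.745068)/(37.577772) = 2.440549
t_2 = 2.440549: f = 5.996521, f' = 23.588832 → t_3 = 2.440549 - (5.996521)/(23.588832) = 2.186338

2.18634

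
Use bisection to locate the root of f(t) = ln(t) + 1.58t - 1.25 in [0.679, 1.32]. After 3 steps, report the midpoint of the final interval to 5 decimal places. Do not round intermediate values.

0.87931

f(0.679000) = -0.564314, f(1.320000) = 1.113232 (opposite signs)
step 1: m = 0.999500, f(m) = 0.328710 > 0 → root in [0.679000, 0.999500]
step 2: m = 0.839250, f(m) = -0.099232 < 0 → root in [0.839250, 0.999500]
step 3: m = 0.919375, f(m) = 0.118551 > 0 → root in [0.839250, 0.919375]
Midpoint of [0.839250, 0.919375] = 0.879313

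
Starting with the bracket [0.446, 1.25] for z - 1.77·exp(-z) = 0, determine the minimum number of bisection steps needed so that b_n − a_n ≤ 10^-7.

23

Initial width b − a = 1.25 − 0.446 = 0.804000.
After n steps the width is (b−a)/2^n; need (b−a)/2^n ≤ 10^-7.
So n ≥ log₂(0.804000/10^-7) = log₂(8040000.0000) ≈ 22.9388.
Hence n = 23.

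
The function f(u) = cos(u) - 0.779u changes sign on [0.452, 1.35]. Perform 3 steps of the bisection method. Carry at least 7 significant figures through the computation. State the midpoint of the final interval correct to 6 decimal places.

0.844875

f(0.452000) = 0.547467, f(1.350000) = -0.832643 (opposite signs)
step 1: m = 0.901000, f(m) = -0.081053 < 0 → root in [0.452000, 0.901000]
step 2: m = 0.676500, f(m) = 0.252775 > 0 → root in [0.676500, 0.901000]
step 3: m = 0.788750, f(m) = 0.090296 > 0 → root in [0.788750, 0.901000]
Midpoint of [0.788750, 0.901000] = 0.844875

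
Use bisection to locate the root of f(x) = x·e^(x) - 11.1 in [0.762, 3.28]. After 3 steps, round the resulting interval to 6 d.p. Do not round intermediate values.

[1.706250, 2.021000]

f(0.762000) = -9.467372, f(3.280000) = 76.068534 (opposite signs)
step 1: m = 2.021000, f(m) = 4.150197 > 0 → root in [0.762000, 2.021000]
step 2: m = 1.391500, f(m) = -5.504950 < 0 → root in [1.391500, 2.021000]
step 3: m = 1.706250, f(m) = -1.701520 < 0 → root in [1.706250, 2.021000]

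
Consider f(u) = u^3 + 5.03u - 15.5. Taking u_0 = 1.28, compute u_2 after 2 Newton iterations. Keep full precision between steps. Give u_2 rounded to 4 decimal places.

f'(u) = 3u^2 + 5.03
u_0 = 1.280000: f = -6.964448, f' = 9.945200 → u_1 = 1.280000 - (-6.964448)/(9.945200) = 1.980282
u_1 = 1.980282: f = 2.226533, f' = 16.794555 → u_2 = 1.980282 - (2.226533)/(16.794555) = 1.847708

1.8477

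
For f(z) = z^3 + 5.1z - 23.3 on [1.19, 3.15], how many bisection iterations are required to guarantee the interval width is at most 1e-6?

Initial width b − a = 3.15 − 1.19 = 1.960000.
After n steps the width is (b−a)/2^n; need (b−a)/2^n ≤ 1e-6.
So n ≥ log₂(1.960000/1e-6) = log₂(1960000.0000) ≈ 20.9024.
Hence n = 21.

21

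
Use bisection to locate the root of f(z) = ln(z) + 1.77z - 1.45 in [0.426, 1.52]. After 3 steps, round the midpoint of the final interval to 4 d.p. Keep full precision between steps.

0.9046

f(0.426000) = -1.549296, f(1.520000) = 1.659110 (opposite signs)
step 1: m = 0.973000, f(m) = 0.244839 > 0 → root in [0.426000, 0.973000]
step 2: m = 0.699500, f(m) = -0.569274 < 0 → root in [0.699500, 0.973000]
step 3: m = 0.836250, f(m) = -0.148665 < 0 → root in [0.836250, 0.973000]
Midpoint of [0.836250, 0.973000] = 0.904625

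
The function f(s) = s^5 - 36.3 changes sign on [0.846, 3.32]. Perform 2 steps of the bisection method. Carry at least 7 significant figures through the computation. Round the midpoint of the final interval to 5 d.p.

f(0.846000) = -35.866637, f(3.320000) = 367.057762 (opposite signs)
step 1: m = 2.083000, f(m) = 2.914470 > 0 → root in [0.846000, 2.083000]
step 2: m = 1.464500, f(m) = -29.563305 < 0 → root in [1.464500, 2.083000]
Midpoint of [1.464500, 2.083000] = 1.773750

1.77375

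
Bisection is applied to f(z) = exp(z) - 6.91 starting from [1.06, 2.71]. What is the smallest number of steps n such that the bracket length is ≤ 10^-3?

11

Initial width b − a = 2.71 − 1.06 = 1.650000.
After n steps the width is (b−a)/2^n; need (b−a)/2^n ≤ 10^-3.
So n ≥ log₂(1.650000/10^-3) = log₂(1650.0000) ≈ 10.6883.
Hence n = 11.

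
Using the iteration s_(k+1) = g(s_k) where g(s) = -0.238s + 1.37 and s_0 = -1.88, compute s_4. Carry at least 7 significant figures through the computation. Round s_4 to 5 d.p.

s_1 = g(-1.880000) = 1.817440
s_2 = g(1.817440) = 0.937449
s_3 = g(0.937449) = 1.146887
s_4 = g(1.146887) = 1.097041

1.09704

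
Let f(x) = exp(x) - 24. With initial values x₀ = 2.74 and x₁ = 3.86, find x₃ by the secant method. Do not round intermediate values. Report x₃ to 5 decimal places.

3.13497

f(x_0) = -8.513015, f(x_1) = 23.465351
x_2 = 3.860000 - (23.465351)·(3.860000 - 2.740000)/(23.465351 - (-8.513015)) = 3.038157; f(x_2) = -3.133248
x_3 = 3.038157 - (-3.133248)·(3.038157 - 3.860000)/(-3.133248 - (23.465351)) = 3.134968; f(x_3) = -1.012097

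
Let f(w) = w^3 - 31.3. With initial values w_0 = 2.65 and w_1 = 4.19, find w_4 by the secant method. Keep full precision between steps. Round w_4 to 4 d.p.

f(w_0) = -12.690375, f(w_1) = 42.260059
w_2 = 4.190000 - (42.260059)·(4.190000 - 2.650000)/(42.260059 - (-12.690375)) = 3.005651; f(w_2) = -4.147135
w_3 = 3.005651 - (-4.147135)·(3.005651 - 4.190000)/(-4.147135 - (42.260059)) = 3.111489; f(w_3) = -1.176536
w_4 = 3.111489 - (-1.176536)·(3.111489 - 3.005651)/(-1.176536 - (-4.147135)) = 3.153408; f(w_4) = 0.057419

3.1534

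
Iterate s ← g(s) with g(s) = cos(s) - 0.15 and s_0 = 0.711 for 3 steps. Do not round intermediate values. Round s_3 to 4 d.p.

s_1 = g(0.711000) = 0.607710
s_2 = g(0.607710) = 0.670958
s_3 = g(0.670958) = 0.633226

0.6332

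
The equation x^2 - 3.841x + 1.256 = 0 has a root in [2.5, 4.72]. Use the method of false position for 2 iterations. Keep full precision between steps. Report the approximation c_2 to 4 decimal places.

3.3686

f(2.500000) = -2.096500, f(4.720000) = 5.404880
step 1: c = 3.120450, f(c) = -0.992441 < 0 → new bracket [3.120450, 4.720000]
step 2: c = 3.368594, f(c) = -0.335344 < 0 → new bracket [3.368594, 4.720000]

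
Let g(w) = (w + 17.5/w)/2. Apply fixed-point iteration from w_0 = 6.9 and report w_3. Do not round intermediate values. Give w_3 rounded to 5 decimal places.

4.18341

w_1 = g(6.900000) = 4.718116
w_2 = g(4.718116) = 4.213612
w_3 = g(4.213612) = 4.183409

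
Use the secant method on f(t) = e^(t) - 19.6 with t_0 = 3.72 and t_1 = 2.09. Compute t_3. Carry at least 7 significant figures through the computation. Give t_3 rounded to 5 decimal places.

f(t_0) = 21.664394, f(t_1) = -11.515085
t_2 = 2.090000 - (-11.515085)·(2.090000 - 3.720000)/(-11.515085 - (21.664394)) = 2.655699; f(t_2) = -5.365071
t_3 = 2.655699 - (-5.365071)·(2.655699 - 2.090000)/(-5.365071 - (-11.515085)) = 3.149196; f(t_3) = 3.717306

3.14920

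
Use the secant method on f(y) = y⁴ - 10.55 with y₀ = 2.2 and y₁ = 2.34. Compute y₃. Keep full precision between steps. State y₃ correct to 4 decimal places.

1.8438

f(y_0) = 12.875600, f(y_1) = 19.432195
y_2 = 2.340000 - (19.432195)·(2.340000 - 2.200000)/(19.432195 - (12.875600)) = 1.925073; f(y_2) = 3.183744
y_3 = 1.925073 - (3.183744)·(1.925073 - 2.340000)/(3.183744 - (19.432195)) = 1.843772; f(y_3) = 1.006563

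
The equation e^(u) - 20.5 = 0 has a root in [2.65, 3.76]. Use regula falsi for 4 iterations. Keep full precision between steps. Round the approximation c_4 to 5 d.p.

3.01602

f(2.650000) = -6.345961, f(3.760000) = 22.448426
step 1: c = 2.894632, f(c) = -2.423159 < 0 → new bracket [2.894632, 3.760000]
step 2: c = 2.978942, f(c) = -0.833008 < 0 → new bracket [2.978942, 3.760000]
step 3: c = 3.006888, f(c) = -0.275638 < 0 → new bracket [3.006888, 3.760000]
step 4: c = 3.016023, f(c) = -0.090040 < 0 → new bracket [3.016023, 3.760000]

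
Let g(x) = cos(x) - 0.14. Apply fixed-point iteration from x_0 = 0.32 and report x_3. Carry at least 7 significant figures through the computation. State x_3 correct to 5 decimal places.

x_1 = g(0.320000) = 0.809235
x_2 = g(0.809235) = 0.550052
x_3 = g(0.550052) = 0.712497

0.71250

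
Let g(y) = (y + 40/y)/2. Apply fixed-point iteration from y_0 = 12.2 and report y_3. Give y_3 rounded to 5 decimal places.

6.32585

y_1 = g(12.200000) = 7.739344
y_2 = g(7.739344) = 6.453870
y_3 = g(6.453870) = 6.325851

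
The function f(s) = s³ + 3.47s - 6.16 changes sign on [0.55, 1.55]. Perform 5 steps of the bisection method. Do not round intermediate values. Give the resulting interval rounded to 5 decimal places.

[1.20625, 1.23750]

f(0.550000) = -4.085125, f(1.550000) = 2.942375 (opposite signs)
step 1: m = 1.050000, f(m) = -1.358875 < 0 → root in [1.050000, 1.550000]
step 2: m = 1.300000, f(m) = 0.548000 > 0 → root in [1.050000, 1.300000]
step 3: m = 1.175000, f(m) = -0.460516 < 0 → root in [1.175000, 1.300000]
step 4: m = 1.237500, f(m) = 0.029240 > 0 → root in [1.175000, 1.237500]
step 5: m = 1.206250, f(m) = -0.219172 < 0 → root in [1.206250, 1.237500]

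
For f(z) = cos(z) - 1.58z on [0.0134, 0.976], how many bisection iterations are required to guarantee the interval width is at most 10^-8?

27

Initial width b − a = 0.976 − 0.0134 = 0.962600.
After n steps the width is (b−a)/2^n; need (b−a)/2^n ≤ 10^-8.
So n ≥ log₂(0.962600/10^-8) = log₂(96260000.0000) ≈ 26.5204.
Hence n = 27.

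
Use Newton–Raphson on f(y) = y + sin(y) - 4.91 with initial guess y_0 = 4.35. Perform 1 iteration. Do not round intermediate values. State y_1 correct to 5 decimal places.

6.66615

f'(y) = 1 + cos(y)
y_0 = 4.350000: f = -1.495053, f' = 0.645491 → y_1 = 4.350000 - (-1.495053)/(0.645491) = 6.666148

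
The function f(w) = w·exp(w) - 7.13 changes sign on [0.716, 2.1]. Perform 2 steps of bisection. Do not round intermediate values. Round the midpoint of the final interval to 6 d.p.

f(0.716000) = -5.664898, f(2.100000) = 10.018957 (opposite signs)
step 1: m = 1.408000, f(m) = -1.374417 < 0 → root in [1.408000, 2.100000]
step 2: m = 1.754000, f(m) = 3.004028 > 0 → root in [1.408000, 1.754000]
Midpoint of [1.408000, 1.754000] = 1.581000

1.581000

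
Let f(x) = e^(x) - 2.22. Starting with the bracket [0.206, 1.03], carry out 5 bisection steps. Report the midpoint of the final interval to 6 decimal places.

f(0.206000) = -0.991247, f(1.030000) = 0.581066 (opposite signs)
step 1: m = 0.618000, f(m) = -0.364786 < 0 → root in [0.618000, 1.030000]
step 2: m = 0.824000, f(m) = 0.059600 > 0 → root in [0.618000, 0.824000]
step 3: m = 0.721000, f(m) = -0.163511 < 0 → root in [0.721000, 0.824000]
step 4: m = 0.772500, f(m) = -0.054828 < 0 → root in [0.772500, 0.824000]
step 5: m = 0.798250, f(m) = 0.001650 > 0 → root in [0.772500, 0.798250]
Midpoint of [0.772500, 0.798250] = 0.785375

0.785375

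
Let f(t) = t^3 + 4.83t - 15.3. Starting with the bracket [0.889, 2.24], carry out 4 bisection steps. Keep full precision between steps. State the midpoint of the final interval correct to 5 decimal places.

1.86003

f(0.889000) = -10.303535, f(2.240000) = 6.758624 (opposite signs)
step 1: m = 1.564500, f(m) = -3.914101 < 0 → root in [1.564500, 2.240000]
step 2: m = 1.902250, f(m) = 0.771264 > 0 → root in [1.564500, 1.902250]
step 3: m = 1.733375, f(m) = -1.719719 < 0 → root in [1.733375, 1.902250]
step 4: m = 1.817813, f(m) = -0.513109 < 0 → root in [1.817813, 1.902250]
Midpoint of [1.817813, 1.902250] = 1.860031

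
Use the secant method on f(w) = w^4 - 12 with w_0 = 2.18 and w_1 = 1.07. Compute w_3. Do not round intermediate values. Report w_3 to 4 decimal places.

2.1143

f(w_0) = 10.585306, f(w_1) = -10.689204
w_2 = 1.070000 - (-10.689204)·(1.070000 - 2.180000)/(-10.689204 - (10.585306)) = 1.627710; f(w_2) = -4.980461
w_3 = 1.627710 - (-4.980461)·(1.627710 - 1.070000)/(-4.980461 - (-10.689204)) = 2.114272; f(w_3) = 7.982206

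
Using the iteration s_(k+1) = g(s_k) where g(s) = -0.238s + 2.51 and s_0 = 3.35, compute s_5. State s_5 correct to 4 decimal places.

s_1 = g(3.350000) = 1.712700
s_2 = g(1.712700) = 2.102377
s_3 = g(2.102377) = 2.009634
s_4 = g(2.009634) = 2.031707
s_5 = g(2.031707) = 2.026454

2.0265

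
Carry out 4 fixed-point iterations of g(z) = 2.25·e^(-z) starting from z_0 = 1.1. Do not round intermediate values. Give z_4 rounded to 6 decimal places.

1.035063

z_1 = g(1.100000) = 0.748960
z_2 = g(0.748960) = 1.063931
z_3 = g(1.063931) = 0.776467
z_4 = g(0.776467) = 1.035063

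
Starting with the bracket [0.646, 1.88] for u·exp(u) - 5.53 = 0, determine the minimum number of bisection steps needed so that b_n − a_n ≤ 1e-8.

Initial width b − a = 1.88 − 0.646 = 1.234000.
After n steps the width is (b−a)/2^n; need (b−a)/2^n ≤ 1e-8.
So n ≥ log₂(1.234000/1e-8) = log₂(123400000.0000) ≈ 26.8788.
Hence n = 27.

27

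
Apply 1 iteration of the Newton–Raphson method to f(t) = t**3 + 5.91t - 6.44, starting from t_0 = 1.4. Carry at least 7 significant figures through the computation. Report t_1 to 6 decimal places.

1.011705

f'(t) = 3t**2 + 5.91
t_0 = 1.400000: f = 4.578000, f' = 11.790000 → t_1 = 1.400000 - (4.578000)/(11.790000) = 1.011705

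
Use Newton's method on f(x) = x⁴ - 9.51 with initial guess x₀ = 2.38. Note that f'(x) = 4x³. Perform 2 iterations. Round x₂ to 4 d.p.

x_0 = 2.380000: f = 22.575427, f' = 53.925088 → x_1 = 2.380000 - (22.575427)/(53.925088) = 1.961356
x_1 = 1.961356: f = 5.288766, f' = 30.180687 → x_2 = 1.961356 - (5.288766)/(30.180687) = 1.786119

1.7861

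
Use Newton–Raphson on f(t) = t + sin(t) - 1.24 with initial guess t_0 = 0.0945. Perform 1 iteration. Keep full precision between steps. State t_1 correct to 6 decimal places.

f'(t) = 1 + cos(t)
t_0 = 0.094500: f = -1.051141, f' = 1.995538 → t_1 = 0.094500 - (-1.051141)/(1.995538) = 0.621245

0.621245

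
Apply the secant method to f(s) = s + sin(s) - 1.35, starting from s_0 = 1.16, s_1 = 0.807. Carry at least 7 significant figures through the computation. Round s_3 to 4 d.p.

f(s_0) = 0.726803, f(s_1) = 0.179215
s_2 = 0.807000 - (0.179215)·(0.807000 - 1.160000)/(0.179215 - (0.726803)) = 0.691470; f(s_2) = -0.020861
s_3 = 0.691470 - (-0.020861)·(0.691470 - 0.807000)/(-0.020861 - (0.179215)) = 0.703515; f(s_3) = 0.000417

0.7035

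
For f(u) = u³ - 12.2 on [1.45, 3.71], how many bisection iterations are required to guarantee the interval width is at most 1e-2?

Initial width b − a = 3.71 − 1.45 = 2.260000.
After n steps the width is (b−a)/2^n; need (b−a)/2^n ≤ 1e-2.
So n ≥ log₂(2.260000/1e-2) = log₂(226.0000) ≈ 7.8202.
Hence n = 8.

8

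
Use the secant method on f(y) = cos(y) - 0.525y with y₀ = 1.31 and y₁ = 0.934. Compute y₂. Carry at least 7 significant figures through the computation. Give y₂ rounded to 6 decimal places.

1.007397

f(y_0) = -0.429900, f(y_1) = 0.104273
y_2 = 0.934000 - (0.104273)·(0.934000 - 1.310000)/(0.104273 - (-0.429900)) = 1.007397; f(y_2) = 0.005180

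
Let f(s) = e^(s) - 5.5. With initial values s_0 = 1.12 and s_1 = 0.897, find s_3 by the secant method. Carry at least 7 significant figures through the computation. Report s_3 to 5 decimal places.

1.57537

f(s_0) = -2.435146, f(s_1) = -3.047765
s_2 = 0.897000 - (-3.047765)·(0.897000 - 1.120000)/(-3.047765 - (-2.435146)) = 2.006420; f(s_2) = 1.936645
s_3 = 2.006420 - (1.936645)·(2.006420 - 0.897000)/(1.936645 - (-3.047765)) = 1.575365; f(s_3) = -0.667494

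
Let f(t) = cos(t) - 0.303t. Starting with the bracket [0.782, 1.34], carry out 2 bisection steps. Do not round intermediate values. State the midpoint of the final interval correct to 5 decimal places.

f(0.782000) = 0.472560, f(1.340000) = -0.177267 (opposite signs)
step 1: m = 1.061000, f(m) = 0.166516 > 0 → root in [1.061000, 1.340000]
step 2: m = 1.200500, f(m) = -0.001860 < 0 → root in [1.061000, 1.200500]
Midpoint of [1.061000, 1.200500] = 1.130750

1.13075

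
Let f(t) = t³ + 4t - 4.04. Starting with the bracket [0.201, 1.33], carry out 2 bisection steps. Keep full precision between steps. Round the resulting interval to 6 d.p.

f(0.201000) = -3.227879, f(1.330000) = 3.632637 (opposite signs)
step 1: m = 0.765500, f(m) = -0.529424 < 0 → root in [0.765500, 1.330000]
step 2: m = 1.047750, f(m) = 1.301199 > 0 → root in [0.765500, 1.047750]

[0.765500, 1.047750]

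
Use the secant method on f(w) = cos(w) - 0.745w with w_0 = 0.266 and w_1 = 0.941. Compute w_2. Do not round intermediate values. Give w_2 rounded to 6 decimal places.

0.854916

f(w_0) = 0.766660, f(w_1) = -0.112065
w_2 = 0.941000 - (-0.112065)·(0.941000 - 0.266000)/(-0.112065 - (0.766660)) = 0.854916; f(w_2) = 0.019369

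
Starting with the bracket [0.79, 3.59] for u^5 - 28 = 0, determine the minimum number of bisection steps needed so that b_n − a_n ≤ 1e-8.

29

Initial width b − a = 3.59 − 0.79 = 2.800000.
After n steps the width is (b−a)/2^n; need (b−a)/2^n ≤ 1e-8.
So n ≥ log₂(2.800000/1e-8) = log₂(280000000.0000) ≈ 28.0609.
Hence n = 29.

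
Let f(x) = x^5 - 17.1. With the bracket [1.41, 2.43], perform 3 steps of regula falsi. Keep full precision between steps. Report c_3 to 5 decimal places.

1.70225

f(1.410000) = -11.526916, f(2.430000) = 67.628861
step 1: c = 1.558536, f(c) = -7.904323 < 0 → new bracket [1.558536, 2.430000]
step 2: c = 1.649732, f(c) = -4.880126 < 0 → new bracket [1.649732, 2.430000]
step 3: c = 1.702247, f(c) = -2.807355 < 0 → new bracket [1.702247, 2.430000]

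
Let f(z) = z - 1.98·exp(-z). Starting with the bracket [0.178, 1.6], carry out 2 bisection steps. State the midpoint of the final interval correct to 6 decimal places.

f(0.178000) = -1.479146, f(1.600000) = 1.200245 (opposite signs)
step 1: m = 0.889000, f(m) = 0.075088 > 0 → root in [0.178000, 0.889000]
step 2: m = 0.533500, f(m) = -0.627866 < 0 → root in [0.533500, 0.889000]
Midpoint of [0.533500, 0.889000] = 0.711250

0.711250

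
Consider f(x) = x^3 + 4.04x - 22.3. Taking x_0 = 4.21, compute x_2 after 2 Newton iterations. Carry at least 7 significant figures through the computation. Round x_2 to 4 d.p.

f'(x) = 3x^2 + 4.04
x_0 = 4.210000: f = 69.326861, f' = 57.212300 → x_1 = 4.210000 - (69.326861)/(57.212300) = 2.998253
x_1 = 2.998253: f = 16.765785, f' = 31.008554 → x_2 = 2.998253 - (16.765785)/(31.008554) = 2.457570

2.4576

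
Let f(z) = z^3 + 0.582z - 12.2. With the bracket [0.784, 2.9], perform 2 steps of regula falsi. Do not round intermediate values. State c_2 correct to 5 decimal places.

2.08440

f(0.784000) = -11.261822, f(2.900000) = 13.876800
step 1: c = 1.731944, f(c) = -5.996814 < 0 → new bracket [1.731944, 2.900000]
step 2: c = 2.084402, f(c) = -1.930707 < 0 → new bracket [2.084402, 2.900000]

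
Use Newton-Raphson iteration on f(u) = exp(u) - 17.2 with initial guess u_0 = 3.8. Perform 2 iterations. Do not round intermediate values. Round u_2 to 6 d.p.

2.896642

f'(u) = exp(u)
u_0 = 3.800000: f = 27.501184, f' = 44.701184 → u_1 = 3.800000 - (27.501184)/(44.701184) = 3.184777
u_1 = 3.184777: f = 6.961906, f' = 24.161906 → u_2 = 3.184777 - (6.961906)/(24.161906) = 2.896642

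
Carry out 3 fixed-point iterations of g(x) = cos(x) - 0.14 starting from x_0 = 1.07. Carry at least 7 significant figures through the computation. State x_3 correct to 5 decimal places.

0.55476

x_1 = g(1.070000) = 0.340124
x_2 = g(0.340124) = 0.802713
x_3 = g(0.802713) = 0.554758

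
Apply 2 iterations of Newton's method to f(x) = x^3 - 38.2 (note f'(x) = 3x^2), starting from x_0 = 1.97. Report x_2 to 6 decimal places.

x_0 = 1.970000: f = -30.554627, f' = 11.642700 → x_1 = 1.970000 - (-30.554627)/(11.642700) = 4.594359
x_1 = 4.594359: f = 58.778362, f' = 63.324410 → x_2 = 4.594359 - (58.778362)/(63.324410) = 3.666149

3.666149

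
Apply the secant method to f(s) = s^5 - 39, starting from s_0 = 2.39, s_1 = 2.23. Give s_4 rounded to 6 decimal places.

Secant update: s_(k+1) = s_k − f(s_k)·(s_k − s_(k-1))/(f(s_k) − f(s_(k-1))).
f(s_0) = 38.981127, f(s_1) = 16.147308
s_2 = 2.230000 - (16.147308)·(2.230000 - 2.390000)/(16.147308 - (38.981127)) = 2.116853; f(s_2) = 3.506358
s_3 = 2.116853 - (3.506358)·(2.116853 - 2.230000)/(3.506358 - (16.147308)) = 2.085469; f(s_3) = 0.447397
s_4 = 2.085469 - (0.447397)·(2.085469 - 2.116853)/(0.447397 - (3.506358)) = 2.080878; f(s_4) = 0.015172

2.080878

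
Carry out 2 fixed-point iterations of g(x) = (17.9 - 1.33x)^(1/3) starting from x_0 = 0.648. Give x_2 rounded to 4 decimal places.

x_1 = g(0.648000) = 2.573204
x_2 = g(2.573204) = 2.437245

2.4372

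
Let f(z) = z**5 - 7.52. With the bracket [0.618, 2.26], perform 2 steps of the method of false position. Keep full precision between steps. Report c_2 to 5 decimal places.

f(0.618000) = -7.429855, f(2.260000) = 51.437926
step 1: c = 0.825241, f(c) = -7.137260 < 0 → new bracket [0.825241, 2.260000]
step 2: c = 1.000063, f(c) = -6.519683 < 0 → new bracket [1.000063, 2.260000]

1.00006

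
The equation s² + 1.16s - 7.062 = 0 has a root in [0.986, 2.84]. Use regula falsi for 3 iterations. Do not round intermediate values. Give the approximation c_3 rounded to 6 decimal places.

f(0.986000) = -4.946044, f(2.840000) = 4.298000
step 1: c = 1.977986, f(c) = -0.855106 < 0 → new bracket [1.977986, 2.840000]
step 2: c = 2.121029, f(c) = -0.102843 < 0 → new bracket [2.121029, 2.840000]
step 3: c = 2.137830, f(c) = -0.011798 < 0 → new bracket [2.137830, 2.840000]

2.137830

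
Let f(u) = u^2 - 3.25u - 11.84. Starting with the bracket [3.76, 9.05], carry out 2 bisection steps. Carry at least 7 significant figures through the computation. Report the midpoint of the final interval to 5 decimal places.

5.74375

f(3.760000) = -9.922400, f(9.050000) = 40.650000 (opposite signs)
step 1: m = 6.405000, f(m) = 8.367775 > 0 → root in [3.760000, 6.405000]
step 2: m = 5.082500, f(m) = -2.526319 < 0 → root in [5.082500, 6.405000]
Midpoint of [5.082500, 6.405000] = 5.743750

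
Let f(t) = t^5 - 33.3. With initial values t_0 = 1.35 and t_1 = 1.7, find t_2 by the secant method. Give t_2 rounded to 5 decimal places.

2.38820

f(t_0) = -28.815967, f(t_1) = -19.101430
t_2 = 1.700000 - (-19.101430)·(1.700000 - 1.350000)/(-19.101430 - (-28.815967)) = 2.388196; f(t_2) = 44.387186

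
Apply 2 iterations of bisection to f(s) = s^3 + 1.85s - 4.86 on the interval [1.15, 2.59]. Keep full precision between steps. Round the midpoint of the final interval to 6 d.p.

f(1.150000) = -1.211625, f(2.590000) = 17.305479 (opposite signs)
step 1: m = 1.870000, f(m) = 5.138703 > 0 → root in [1.150000, 1.870000]
step 2: m = 1.510000, f(m) = 1.376451 > 0 → root in [1.150000, 1.510000]
Midpoint of [1.150000, 1.510000] = 1.330000

1.330000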